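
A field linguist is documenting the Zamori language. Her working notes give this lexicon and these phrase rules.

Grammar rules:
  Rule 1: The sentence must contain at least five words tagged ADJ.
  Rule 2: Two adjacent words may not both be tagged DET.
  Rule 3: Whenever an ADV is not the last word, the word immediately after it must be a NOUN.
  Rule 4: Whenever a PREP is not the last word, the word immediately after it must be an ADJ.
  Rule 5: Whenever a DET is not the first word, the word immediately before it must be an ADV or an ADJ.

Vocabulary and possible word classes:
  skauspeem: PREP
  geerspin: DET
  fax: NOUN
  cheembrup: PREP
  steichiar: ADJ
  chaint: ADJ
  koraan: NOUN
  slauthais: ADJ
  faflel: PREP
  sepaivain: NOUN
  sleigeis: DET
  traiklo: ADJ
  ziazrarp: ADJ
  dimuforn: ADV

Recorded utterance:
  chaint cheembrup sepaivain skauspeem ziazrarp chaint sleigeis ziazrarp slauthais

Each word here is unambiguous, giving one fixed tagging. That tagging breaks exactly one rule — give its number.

Fixed tagging: ADJ PREP NOUN PREP ADJ ADJ DET ADJ ADJ.
Applying the rules: R1 pass, R2 pass, R3 pass, R4 fail, R5 pass.
Only rule 4 fails.

4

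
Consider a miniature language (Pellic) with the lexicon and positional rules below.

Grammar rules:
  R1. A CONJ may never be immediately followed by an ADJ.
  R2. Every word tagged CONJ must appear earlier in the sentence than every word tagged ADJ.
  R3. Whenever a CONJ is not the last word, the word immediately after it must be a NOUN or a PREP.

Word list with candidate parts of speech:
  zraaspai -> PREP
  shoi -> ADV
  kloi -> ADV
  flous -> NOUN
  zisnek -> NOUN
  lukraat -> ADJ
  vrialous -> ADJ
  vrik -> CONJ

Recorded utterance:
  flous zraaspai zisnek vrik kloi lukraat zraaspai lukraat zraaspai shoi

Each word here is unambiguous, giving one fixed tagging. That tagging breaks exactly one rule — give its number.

Fixed tagging: NOUN PREP NOUN CONJ ADV ADJ PREP ADJ PREP ADV.
Rule check: R1 holds, R2 holds, R3 violated.
Only rule 3 fails.

3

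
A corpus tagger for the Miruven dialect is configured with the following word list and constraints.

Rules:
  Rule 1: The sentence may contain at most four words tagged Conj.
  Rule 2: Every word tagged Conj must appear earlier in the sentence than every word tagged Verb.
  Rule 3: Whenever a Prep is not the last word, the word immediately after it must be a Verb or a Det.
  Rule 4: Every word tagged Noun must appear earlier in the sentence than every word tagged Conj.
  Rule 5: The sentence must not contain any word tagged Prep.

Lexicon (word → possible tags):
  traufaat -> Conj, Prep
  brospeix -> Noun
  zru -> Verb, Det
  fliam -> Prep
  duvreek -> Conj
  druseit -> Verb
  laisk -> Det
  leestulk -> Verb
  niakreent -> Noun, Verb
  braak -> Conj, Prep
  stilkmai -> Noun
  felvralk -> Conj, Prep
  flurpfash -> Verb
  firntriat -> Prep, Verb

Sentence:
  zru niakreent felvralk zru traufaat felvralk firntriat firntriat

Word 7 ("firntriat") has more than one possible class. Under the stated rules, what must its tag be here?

Candidates per position — 1:zru {Verb,Det}; 2:niakreent {Noun,Verb}; 3:felvralk {Conj,Prep}; 4:zru {Verb,Det}; 5:traufaat {Conj,Prep}; 6:felvralk {Conj,Prep}; 7:firntriat {Prep,Verb}; 8:firntriat {Prep,Verb}.
Position 3: Prep is ruled out by rule 5; that leaves Conj.
Position 5: Prep is ruled out by rule 3; that leaves Conj.
Position 6: Prep is ruled out by rule 5; that leaves Conj.
Position 7: Prep is ruled out by rule 5; that leaves Verb.
Position 8: Prep is ruled out by rule 5; that leaves Verb.
Position 1: Verb is ruled out by rule 2; that leaves Det.
Position 2: Verb is ruled out by rule 2; that leaves Noun.
Position 4: Verb is ruled out by rule 2; that leaves Det.
That leaves exactly one tagging: Det Noun Conj Det Conj Conj Verb Verb.
Verifying each rule — rule 1 ✓; rule 2 ✓; rule 3 ✓; rule 4 ✓; rule 5 ✓.

Verb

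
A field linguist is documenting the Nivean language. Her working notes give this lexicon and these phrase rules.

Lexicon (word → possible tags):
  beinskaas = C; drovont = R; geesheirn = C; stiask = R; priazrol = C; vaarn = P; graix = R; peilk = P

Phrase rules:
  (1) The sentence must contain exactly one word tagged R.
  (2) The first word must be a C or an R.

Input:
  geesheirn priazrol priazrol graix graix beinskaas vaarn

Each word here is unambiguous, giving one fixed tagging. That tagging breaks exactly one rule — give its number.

1

Fixed tagging: C C C R R C P.
Checking each rule: R1 fail, R2 pass.
Only rule 1 fails.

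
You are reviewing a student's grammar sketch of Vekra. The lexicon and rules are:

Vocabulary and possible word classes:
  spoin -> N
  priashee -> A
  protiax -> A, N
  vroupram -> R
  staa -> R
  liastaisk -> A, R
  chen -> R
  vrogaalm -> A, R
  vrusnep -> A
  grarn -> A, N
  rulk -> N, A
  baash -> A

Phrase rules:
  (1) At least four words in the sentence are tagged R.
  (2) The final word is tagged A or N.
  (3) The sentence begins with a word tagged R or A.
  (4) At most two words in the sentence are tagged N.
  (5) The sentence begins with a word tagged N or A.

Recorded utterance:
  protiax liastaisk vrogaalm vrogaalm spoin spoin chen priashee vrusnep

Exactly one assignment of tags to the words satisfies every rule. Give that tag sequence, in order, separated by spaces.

Candidates per position — 1:protiax {A,N}; 2:liastaisk {A,R}; 3:vrogaalm {A,R}; 4:vrogaalm {A,R}; 5:spoin {N}; 6:spoin {N}; 7:chen {R}; 8:priashee {A}; 9:vrusnep {A}.
If word 1 were N, no tagging could satisfy rule 3; so word 1 is A.
If word 2 were A, no tagging could satisfy rule 1; so word 2 is R.
If word 3 were A, no tagging could satisfy rule 1; so word 3 is R.
If word 4 were A, no tagging could satisfy rule 1; so word 4 is R.
The only consistent sequence is: A R R R N N R A A.
Verifying each rule — rule 1 satisfied; rule 2 satisfied; rule 3 satisfied; rule 4 satisfied; rule 5 satisfied.

A R R R N N R A A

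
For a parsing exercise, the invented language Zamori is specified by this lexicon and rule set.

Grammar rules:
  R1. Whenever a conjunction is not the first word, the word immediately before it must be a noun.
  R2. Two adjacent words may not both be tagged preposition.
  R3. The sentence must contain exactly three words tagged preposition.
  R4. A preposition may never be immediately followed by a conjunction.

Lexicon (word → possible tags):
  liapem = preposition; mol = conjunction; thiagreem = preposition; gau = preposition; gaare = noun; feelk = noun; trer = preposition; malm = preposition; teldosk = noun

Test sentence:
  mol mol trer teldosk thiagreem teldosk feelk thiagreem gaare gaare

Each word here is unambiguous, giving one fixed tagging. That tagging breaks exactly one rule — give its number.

Fixed tagging: conjunction conjunction preposition noun preposition noun noun preposition noun noun.
Applying the rules: R1 fail, R2 pass, R3 pass, R4 pass.
Only rule 1 fails.

1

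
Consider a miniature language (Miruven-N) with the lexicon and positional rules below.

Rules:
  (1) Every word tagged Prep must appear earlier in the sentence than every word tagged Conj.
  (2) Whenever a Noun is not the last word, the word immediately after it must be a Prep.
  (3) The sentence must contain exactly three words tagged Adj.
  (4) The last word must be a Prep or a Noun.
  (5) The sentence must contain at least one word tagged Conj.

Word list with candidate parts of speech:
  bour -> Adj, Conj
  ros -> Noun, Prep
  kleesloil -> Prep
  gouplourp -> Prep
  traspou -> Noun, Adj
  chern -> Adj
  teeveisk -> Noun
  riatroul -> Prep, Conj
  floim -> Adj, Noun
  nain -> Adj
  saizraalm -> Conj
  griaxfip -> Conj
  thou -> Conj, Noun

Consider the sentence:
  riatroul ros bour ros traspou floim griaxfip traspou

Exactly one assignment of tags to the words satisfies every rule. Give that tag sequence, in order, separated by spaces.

Prep Prep Adj Prep Adj Adj Conj Noun

Candidates per position — 1:riatroul {Prep,Conj}; 2:ros {Noun,Prep}; 3:bour {Adj,Conj}; 4:ros {Noun,Prep}; 5:traspou {Noun,Adj}; 6:floim {Adj,Noun}; 7:griaxfip {Conj}; 8:traspou {Noun,Adj}.
Position 2: tagging it Noun would leave rule 2 unsatisfiable, so it must be Prep.
Position 4: tagging it Noun would leave rule 2 unsatisfiable, so it must be Prep.
Position 5: tagging it Noun would leave rule 2 unsatisfiable, so it must be Adj.
Position 6: tagging it Noun would leave rule 2 unsatisfiable, so it must be Adj.
Position 8: tagging it Adj would leave rule 4 unsatisfiable, so it must be Noun.
Position 1: tagging it Conj would leave rule 1 unsatisfiable, so it must be Prep.
Position 3: tagging it Conj would leave rule 1 unsatisfiable, so it must be Adj.
The only consistent sequence is: Prep Prep Adj Prep Adj Adj Conj Noun.
Rule-by-rule: rule 1 ✓; rule 2 ✓; rule 3 ✓; rule 4 ✓; rule 5 ✓.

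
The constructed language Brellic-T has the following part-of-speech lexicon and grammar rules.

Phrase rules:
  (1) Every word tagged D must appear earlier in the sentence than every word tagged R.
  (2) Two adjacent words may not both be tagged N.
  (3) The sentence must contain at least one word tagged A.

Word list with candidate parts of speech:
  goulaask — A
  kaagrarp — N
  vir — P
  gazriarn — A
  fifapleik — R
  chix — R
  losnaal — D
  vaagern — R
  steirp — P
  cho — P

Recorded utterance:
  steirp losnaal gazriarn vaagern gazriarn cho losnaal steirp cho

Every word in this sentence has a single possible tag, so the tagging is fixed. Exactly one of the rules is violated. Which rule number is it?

Fixed tagging: P D A R A P D P P.
Checking each rule: R1 ✗, R2 ✓, R3 ✓.
Only rule 1 fails.

1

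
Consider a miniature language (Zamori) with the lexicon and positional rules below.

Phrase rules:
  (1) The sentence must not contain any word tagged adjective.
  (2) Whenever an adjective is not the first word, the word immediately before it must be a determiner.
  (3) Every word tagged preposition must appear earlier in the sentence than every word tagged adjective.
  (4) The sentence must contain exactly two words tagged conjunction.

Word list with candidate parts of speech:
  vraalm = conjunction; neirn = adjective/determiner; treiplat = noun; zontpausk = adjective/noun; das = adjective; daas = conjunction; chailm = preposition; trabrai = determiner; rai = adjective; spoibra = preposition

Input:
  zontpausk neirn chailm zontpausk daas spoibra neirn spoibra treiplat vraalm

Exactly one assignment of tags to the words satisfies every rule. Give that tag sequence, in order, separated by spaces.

Candidates per position — 1:zontpausk {adjective,noun}; 2:neirn {adjective,determiner}; 3:chailm {preposition}; 4:zontpausk {adjective,noun}; 5:daas {conjunction}; 6:spoibra {preposition}; 7:neirn {adjective,determiner}; 8:spoibra {preposition}; 9:treiplat {noun}; 10:vraalm {conjunction}.
If word 1 were adjective, no tagging could satisfy rule 1; so word 1 is noun.
If word 2 were adjective, no tagging could satisfy rule 1; so word 2 is determiner.
If word 4 were adjective, no tagging could satisfy rule 1; so word 4 is noun.
If word 7 were adjective, no tagging could satisfy rule 1; so word 7 is determiner.
The unique satisfying tagging is: noun determiner preposition noun conjunction preposition determiner preposition noun conjunction.
Rule-by-rule: rule 1 ok; rule 2 ok; rule 3 ok; rule 4 ok.

noun determiner preposition noun conjunction preposition determiner preposition noun conjunction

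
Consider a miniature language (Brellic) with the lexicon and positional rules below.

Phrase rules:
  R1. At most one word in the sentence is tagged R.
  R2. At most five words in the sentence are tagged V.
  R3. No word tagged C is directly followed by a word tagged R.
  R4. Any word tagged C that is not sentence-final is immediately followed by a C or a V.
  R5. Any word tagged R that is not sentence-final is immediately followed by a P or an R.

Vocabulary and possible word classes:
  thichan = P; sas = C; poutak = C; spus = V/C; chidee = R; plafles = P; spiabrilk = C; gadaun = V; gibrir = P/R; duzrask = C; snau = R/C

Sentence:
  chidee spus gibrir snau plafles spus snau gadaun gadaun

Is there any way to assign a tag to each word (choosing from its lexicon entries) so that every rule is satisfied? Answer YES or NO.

NO

Candidates per position — 1:chidee {R}; 2:spus {V,C}; 3:gibrir {P,R}; 4:snau {R,C}; 5:plafles {P}; 6:spus {V,C}; 7:snau {R,C}; 8:gadaun {V}; 9:gadaun {V}.
Rule 5 cannot be satisfied by any choice of tags from the lexicon.
So there is no consistent tagging.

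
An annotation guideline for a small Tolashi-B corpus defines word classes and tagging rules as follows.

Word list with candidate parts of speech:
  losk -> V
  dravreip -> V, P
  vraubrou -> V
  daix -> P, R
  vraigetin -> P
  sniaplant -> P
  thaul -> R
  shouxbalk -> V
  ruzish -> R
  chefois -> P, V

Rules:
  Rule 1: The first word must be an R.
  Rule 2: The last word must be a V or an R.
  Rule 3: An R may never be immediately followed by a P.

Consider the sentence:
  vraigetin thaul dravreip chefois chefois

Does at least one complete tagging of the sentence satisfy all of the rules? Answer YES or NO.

NO

Candidates per position — 1:vraigetin {P}; 2:thaul {R}; 3:dravreip {V,P}; 4:chefois {P,V}; 5:chefois {P,V}.
Rule 1 cannot be satisfied by any choice of tags from the lexicon.
So there is no consistent tagging.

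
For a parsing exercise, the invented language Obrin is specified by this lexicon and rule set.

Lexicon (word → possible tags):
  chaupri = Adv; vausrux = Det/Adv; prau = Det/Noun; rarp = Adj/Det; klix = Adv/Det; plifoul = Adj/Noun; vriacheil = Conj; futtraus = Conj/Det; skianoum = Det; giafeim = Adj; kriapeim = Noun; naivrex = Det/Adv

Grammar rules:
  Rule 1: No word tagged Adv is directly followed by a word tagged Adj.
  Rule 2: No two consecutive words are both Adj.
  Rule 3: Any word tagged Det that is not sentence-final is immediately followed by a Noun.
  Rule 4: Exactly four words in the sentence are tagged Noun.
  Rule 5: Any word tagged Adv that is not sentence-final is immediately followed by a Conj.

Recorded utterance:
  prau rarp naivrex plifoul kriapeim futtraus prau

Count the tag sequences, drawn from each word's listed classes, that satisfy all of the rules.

2

Candidates per position — 1:prau {Det,Noun}; 2:rarp {Adj,Det}; 3:naivrex {Det,Adv}; 4:plifoul {Adj,Noun}; 5:kriapeim {Noun}; 6:futtraus {Conj,Det}; 7:prau {Det,Noun}.
There are 64 candidate sequences in total.
The sequences that satisfy every rule: Noun Adj Det Noun Noun Conj Noun; Noun Adj Det Noun Noun Det Noun.
Count = 2.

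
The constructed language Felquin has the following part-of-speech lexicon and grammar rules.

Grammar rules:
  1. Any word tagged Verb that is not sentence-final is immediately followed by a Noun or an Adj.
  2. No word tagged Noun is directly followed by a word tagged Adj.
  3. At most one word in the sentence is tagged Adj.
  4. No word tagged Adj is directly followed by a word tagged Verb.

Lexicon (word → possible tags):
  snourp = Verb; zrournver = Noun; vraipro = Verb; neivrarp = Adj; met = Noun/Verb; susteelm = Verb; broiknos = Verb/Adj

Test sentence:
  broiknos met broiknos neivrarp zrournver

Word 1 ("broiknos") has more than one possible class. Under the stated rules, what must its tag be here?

Verb

Candidates per position — 1:broiknos {Verb,Adj}; 2:met {Noun,Verb}; 3:broiknos {Verb,Adj}; 4:neivrarp {Adj}; 5:zrournver {Noun}.
At position 1, choosing Adj makes rule 3 impossible to satisfy; hence Verb.
At position 2, choosing Verb makes rule 1 impossible to satisfy; hence Noun.
At position 3, choosing Adj makes rule 2 impossible to satisfy; hence Verb.
That leaves exactly one tagging: Verb Noun Verb Adj Noun.
Rule-by-rule: rule 1 ok; rule 2 ok; rule 3 ok; rule 4 ok.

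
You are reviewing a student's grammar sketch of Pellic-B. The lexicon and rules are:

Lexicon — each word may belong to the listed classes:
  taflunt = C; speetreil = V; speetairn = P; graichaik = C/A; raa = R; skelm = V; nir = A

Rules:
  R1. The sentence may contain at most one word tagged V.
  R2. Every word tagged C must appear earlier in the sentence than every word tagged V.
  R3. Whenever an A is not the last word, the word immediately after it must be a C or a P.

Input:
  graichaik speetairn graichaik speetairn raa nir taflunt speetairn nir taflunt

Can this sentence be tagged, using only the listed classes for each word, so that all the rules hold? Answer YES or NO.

Candidates per position — 1:graichaik {C,A}; 2:speetairn {P}; 3:graichaik {C,A}; 4:speetairn {P}; 5:raa {R}; 6:nir {A}; 7:taflunt {C}; 8:speetairn {P}; 9:nir {A}; 10:taflunt {C}.
One satisfying assignment: A P A P R A C P A C.
Checking: rule 1 holds; rule 2 holds; rule 3 holds.

YES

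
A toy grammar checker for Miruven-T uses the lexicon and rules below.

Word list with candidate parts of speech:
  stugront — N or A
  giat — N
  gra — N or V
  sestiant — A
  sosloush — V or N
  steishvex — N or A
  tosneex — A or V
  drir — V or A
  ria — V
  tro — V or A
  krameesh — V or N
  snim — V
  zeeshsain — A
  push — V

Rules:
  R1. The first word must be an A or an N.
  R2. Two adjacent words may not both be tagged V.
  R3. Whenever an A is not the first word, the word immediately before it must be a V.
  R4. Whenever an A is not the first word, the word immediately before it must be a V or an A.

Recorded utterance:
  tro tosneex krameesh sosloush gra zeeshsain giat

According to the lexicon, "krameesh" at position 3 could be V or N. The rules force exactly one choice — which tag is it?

N

Candidates per position — 1:tro {V,A}; 2:tosneex {A,V}; 3:krameesh {V,N}; 4:sosloush {V,N}; 5:gra {N,V}; 6:zeeshsain {A}; 7:giat {N}.
At position 1, choosing V makes rule 1 impossible to satisfy; hence A.
At position 2, choosing A makes rule 3 impossible to satisfy; hence V.
At position 3, choosing V makes rule 2 impossible to satisfy; hence N.
At position 5, choosing N makes rule 3 impossible to satisfy; hence V.
At position 4, choosing V makes rule 2 impossible to satisfy; hence N.
So the tagging must be: A V N N V A N.
Checking: rule 1 ok; rule 2 ok; rule 3 ok; rule 4 ok.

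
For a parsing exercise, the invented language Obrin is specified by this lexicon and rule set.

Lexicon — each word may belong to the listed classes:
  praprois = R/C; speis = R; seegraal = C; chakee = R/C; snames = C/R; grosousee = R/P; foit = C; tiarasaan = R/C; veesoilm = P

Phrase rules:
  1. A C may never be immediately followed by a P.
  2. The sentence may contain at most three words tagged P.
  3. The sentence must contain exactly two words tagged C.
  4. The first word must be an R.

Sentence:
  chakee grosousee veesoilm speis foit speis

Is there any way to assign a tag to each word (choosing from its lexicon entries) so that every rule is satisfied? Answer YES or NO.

Candidates per position — 1:chakee {R,C}; 2:grosousee {R,P}; 3:veesoilm {P}; 4:speis {R}; 5:foit {C}; 6:speis {R}.
Every candidate sequence violates at least one rule; no consistent tagging exists.

NO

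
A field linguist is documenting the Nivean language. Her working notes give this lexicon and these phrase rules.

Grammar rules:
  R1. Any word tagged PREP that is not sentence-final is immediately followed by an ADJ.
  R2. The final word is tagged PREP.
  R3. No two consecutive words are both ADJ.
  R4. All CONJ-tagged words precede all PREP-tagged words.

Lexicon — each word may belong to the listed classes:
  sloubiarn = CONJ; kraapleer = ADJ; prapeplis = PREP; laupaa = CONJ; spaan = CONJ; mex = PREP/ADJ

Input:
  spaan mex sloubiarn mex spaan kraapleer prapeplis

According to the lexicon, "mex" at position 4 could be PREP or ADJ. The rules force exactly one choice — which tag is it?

Candidates per position — 1:spaan {CONJ}; 2:mex {PREP,ADJ}; 3:sloubiarn {CONJ}; 4:mex {PREP,ADJ}; 5:spaan {CONJ}; 6:kraapleer {ADJ}; 7:prapeplis {PREP}.
At position 2, choosing PREP makes rule 1 impossible to satisfy; hence ADJ.
At position 4, choosing PREP makes rule 1 impossible to satisfy; hence ADJ.
So the tagging must be: CONJ ADJ CONJ ADJ CONJ ADJ PREP.
Verifying each rule — rule 1 ✓; rule 2 ✓; rule 3 ✓; rule 4 ✓.

ADJ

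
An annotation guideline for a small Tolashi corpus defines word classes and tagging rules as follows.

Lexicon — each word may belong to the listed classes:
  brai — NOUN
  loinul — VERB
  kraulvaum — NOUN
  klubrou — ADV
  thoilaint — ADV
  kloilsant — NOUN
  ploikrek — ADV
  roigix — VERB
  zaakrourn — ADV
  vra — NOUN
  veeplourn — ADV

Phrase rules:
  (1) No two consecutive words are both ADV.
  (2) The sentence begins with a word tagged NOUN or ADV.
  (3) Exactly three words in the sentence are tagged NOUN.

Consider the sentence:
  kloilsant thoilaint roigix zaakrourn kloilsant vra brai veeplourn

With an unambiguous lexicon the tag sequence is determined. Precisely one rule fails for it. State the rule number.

Fixed tagging: NOUN ADV VERB ADV NOUN NOUN NOUN ADV.
Applying the rules: R1 holds, R2 holds, R3 violated.
Only rule 3 fails.

3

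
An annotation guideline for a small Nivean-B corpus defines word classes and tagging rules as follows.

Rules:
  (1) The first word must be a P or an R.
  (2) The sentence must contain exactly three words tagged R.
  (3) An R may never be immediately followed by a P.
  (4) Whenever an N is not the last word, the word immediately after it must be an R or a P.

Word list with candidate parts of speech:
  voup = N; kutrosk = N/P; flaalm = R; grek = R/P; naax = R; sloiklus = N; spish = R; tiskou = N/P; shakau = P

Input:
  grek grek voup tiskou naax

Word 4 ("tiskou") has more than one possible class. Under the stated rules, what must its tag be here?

P

Candidates per position — 1:grek {R,P}; 2:grek {R,P}; 3:voup {N}; 4:tiskou {N,P}; 5:naax {R}.
If word 1 were P, no tagging could satisfy rule 2; so word 1 is R.
If word 2 were P, no tagging could satisfy rule 2; so word 2 is R.
If word 4 were N, no tagging could satisfy rule 4; so word 4 is P.
The unique satisfying tagging is: R R N P R.
Verifying each rule — rule 1 holds; rule 2 holds; rule 3 holds; rule 4 holds.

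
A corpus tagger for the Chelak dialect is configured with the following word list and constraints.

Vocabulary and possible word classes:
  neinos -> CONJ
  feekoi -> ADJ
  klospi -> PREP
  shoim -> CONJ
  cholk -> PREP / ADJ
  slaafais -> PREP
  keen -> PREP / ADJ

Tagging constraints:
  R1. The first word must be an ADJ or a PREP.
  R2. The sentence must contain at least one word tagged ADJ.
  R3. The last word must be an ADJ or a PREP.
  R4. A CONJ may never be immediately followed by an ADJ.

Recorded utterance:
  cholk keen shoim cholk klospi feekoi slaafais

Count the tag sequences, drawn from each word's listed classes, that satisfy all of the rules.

4

Candidates per position — 1:cholk {PREP,ADJ}; 2:keen {PREP,ADJ}; 3:shoim {CONJ}; 4:cholk {PREP,ADJ}; 5:klospi {PREP}; 6:feekoi {ADJ}; 7:slaafais {PREP}.
There are 8 candidate sequences in total.
The sequences that satisfy every rule: PREP PREP CONJ PREP PREP ADJ PREP; PREP ADJ CONJ PREP PREP ADJ PREP; ADJ PREP CONJ PREP PREP ADJ PREP; ADJ ADJ CONJ PREP PREP ADJ PREP.
Count = 4.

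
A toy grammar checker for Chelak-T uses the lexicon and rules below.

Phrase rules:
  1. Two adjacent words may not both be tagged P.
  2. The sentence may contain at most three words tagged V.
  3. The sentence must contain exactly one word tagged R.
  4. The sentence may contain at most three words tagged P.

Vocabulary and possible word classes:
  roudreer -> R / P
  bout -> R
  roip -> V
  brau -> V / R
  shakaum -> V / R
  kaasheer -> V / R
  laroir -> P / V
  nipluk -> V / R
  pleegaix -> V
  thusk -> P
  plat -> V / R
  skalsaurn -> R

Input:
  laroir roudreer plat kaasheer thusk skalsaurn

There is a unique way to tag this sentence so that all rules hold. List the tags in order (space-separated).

Candidates per position — 1:laroir {P,V}; 2:roudreer {R,P}; 3:plat {V,R}; 4:kaasheer {V,R}; 5:thusk {P}; 6:skalsaurn {R}.
If word 2 were R, no tagging could satisfy rule 3; so word 2 is P.
If word 3 were R, no tagging could satisfy rule 3; so word 3 is V.
If word 4 were R, no tagging could satisfy rule 3; so word 4 is V.
If word 1 were P, no tagging could satisfy rule 1; so word 1 is V.
The only consistent sequence is: V P V V P R.
Rule-by-rule: rule 1 satisfied; rule 2 satisfied; rule 3 satisfied; rule 4 satisfied.

V P V V P R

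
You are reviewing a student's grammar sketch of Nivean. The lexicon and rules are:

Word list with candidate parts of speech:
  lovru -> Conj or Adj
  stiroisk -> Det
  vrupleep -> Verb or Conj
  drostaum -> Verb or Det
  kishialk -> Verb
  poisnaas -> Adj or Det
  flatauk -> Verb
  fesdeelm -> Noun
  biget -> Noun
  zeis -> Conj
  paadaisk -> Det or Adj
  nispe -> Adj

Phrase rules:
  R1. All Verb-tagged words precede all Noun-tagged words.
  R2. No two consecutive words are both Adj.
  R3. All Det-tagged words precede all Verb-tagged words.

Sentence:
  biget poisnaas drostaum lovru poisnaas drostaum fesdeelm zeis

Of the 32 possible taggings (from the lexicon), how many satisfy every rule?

Candidates per position — 1:biget {Noun}; 2:poisnaas {Adj,Det}; 3:drostaum {Verb,Det}; 4:lovru {Conj,Adj}; 5:poisnaas {Adj,Det}; 6:drostaum {Verb,Det}; 7:fesdeelm {Noun}; 8:zeis {Conj}.
There are 32 candidate sequences in total.
Checking each against the rules leaves 6 sequences.
Count = 6.

6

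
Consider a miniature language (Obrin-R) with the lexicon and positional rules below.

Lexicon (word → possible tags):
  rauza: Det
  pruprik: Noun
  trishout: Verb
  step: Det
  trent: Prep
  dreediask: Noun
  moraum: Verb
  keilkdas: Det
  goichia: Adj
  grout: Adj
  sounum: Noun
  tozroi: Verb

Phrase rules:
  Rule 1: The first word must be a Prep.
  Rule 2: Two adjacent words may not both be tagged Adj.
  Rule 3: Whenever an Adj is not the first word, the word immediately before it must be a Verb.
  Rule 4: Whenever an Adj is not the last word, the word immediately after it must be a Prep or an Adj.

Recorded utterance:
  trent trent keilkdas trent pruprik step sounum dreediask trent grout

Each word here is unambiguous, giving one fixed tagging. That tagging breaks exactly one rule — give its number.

3

Fixed tagging: Prep Prep Det Prep Noun Det Noun Noun Prep Adj.
Checking each rule: R1 pass, R2 pass, R3 fail, R4 pass.
Only rule 3 fails.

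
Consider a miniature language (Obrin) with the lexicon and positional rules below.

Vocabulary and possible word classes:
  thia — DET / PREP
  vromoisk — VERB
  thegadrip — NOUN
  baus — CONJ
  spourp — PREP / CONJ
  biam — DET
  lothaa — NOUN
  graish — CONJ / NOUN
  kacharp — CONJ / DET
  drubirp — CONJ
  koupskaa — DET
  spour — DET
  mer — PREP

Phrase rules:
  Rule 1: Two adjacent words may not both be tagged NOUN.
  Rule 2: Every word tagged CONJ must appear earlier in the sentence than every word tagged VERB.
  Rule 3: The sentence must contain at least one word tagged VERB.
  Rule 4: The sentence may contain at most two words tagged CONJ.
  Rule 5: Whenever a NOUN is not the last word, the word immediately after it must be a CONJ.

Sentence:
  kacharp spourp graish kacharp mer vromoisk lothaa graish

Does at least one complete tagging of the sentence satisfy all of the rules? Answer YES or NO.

NO

Candidates per position — 1:kacharp {CONJ,DET}; 2:spourp {PREP,CONJ}; 3:graish {CONJ,NOUN}; 4:kacharp {CONJ,DET}; 5:mer {PREP}; 6:vromoisk {VERB}; 7:lothaa {NOUN}; 8:graish {CONJ,NOUN}.
Every candidate sequence violates at least one rule; no consistent tagging exists.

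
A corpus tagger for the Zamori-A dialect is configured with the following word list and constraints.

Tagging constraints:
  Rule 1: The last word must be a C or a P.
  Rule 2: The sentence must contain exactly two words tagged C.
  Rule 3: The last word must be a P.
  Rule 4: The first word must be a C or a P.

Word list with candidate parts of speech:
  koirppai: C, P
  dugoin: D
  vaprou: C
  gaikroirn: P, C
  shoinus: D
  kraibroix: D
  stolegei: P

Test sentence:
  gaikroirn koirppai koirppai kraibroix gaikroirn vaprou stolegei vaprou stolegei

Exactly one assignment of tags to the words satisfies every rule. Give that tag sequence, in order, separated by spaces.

P P P D P C P C P

Candidates per position — 1:gaikroirn {P,C}; 2:koirppai {C,P}; 3:koirppai {C,P}; 4:kraibroix {D}; 5:gaikroirn {P,C}; 6:vaprou {C}; 7:stolegei {P}; 8:vaprou {C}; 9:stolegei {P}.
At position 1, choosing C makes rule 2 impossible to satisfy; hence P.
At position 2, choosing C makes rule 2 impossible to satisfy; hence P.
At position 3, choosing C makes rule 2 impossible to satisfy; hence P.
At position 5, choosing C makes rule 2 impossible to satisfy; hence P.
That leaves exactly one tagging: P P P D P C P C P.
Check: rule 1 ok; rule 2 ok; rule 3 ok; rule 4 ok.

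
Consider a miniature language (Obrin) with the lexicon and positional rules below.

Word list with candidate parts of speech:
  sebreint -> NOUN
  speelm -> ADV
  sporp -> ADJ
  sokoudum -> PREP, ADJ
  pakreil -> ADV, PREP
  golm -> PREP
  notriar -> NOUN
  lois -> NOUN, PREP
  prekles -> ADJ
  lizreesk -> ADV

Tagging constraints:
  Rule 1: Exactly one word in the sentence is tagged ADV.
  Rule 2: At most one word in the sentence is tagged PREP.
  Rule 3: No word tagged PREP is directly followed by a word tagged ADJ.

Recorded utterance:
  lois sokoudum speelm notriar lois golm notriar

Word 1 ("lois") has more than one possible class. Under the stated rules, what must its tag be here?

Candidates per position — 1:lois {NOUN,PREP}; 2:sokoudum {PREP,ADJ}; 3:speelm {ADV}; 4:notriar {NOUN}; 5:lois {NOUN,PREP}; 6:golm {PREP}; 7:notriar {NOUN}.
Word 1 cannot be PREP — rule 2 would then fail for every completion. It is NOUN.
Word 2 cannot be PREP — rule 2 would then fail for every completion. It is ADJ.
Word 5 cannot be PREP — rule 2 would then fail for every completion. It is NOUN.
The only consistent sequence is: NOUN ADJ ADV NOUN NOUN PREP NOUN.
Rule-by-rule: rule 1 holds; rule 2 holds; rule 3 holds.

NOUN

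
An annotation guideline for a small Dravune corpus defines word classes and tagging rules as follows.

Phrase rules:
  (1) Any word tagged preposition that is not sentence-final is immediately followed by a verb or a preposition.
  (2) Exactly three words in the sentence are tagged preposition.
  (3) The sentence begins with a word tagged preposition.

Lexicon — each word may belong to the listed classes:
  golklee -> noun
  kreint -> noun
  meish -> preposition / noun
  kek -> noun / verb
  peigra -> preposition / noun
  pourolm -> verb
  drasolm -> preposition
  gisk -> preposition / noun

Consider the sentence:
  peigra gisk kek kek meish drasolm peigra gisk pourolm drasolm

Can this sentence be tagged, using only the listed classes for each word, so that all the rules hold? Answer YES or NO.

NO

Candidates per position — 1:peigra {preposition,noun}; 2:gisk {preposition,noun}; 3:kek {noun,verb}; 4:kek {noun,verb}; 5:meish {preposition,noun}; 6:drasolm {preposition}; 7:peigra {preposition,noun}; 8:gisk {preposition,noun}; 9:pourolm {verb}; 10:drasolm {preposition}.
Every candidate sequence violates at least one rule; no consistent tagging exists.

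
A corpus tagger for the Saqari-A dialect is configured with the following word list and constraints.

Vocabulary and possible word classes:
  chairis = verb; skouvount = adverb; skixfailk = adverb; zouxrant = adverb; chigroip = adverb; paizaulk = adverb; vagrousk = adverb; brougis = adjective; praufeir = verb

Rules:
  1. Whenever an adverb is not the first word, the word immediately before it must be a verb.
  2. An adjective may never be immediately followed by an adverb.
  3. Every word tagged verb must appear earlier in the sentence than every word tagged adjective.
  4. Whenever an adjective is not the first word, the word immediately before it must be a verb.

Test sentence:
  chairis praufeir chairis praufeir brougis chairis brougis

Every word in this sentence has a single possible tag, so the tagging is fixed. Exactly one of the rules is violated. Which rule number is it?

3

Fixed tagging: verb verb verb verb adjective verb adjective.
Applying the rules: R1 ✓, R2 ✓, R3 ✗, R4 ✓.
Only rule 3 fails.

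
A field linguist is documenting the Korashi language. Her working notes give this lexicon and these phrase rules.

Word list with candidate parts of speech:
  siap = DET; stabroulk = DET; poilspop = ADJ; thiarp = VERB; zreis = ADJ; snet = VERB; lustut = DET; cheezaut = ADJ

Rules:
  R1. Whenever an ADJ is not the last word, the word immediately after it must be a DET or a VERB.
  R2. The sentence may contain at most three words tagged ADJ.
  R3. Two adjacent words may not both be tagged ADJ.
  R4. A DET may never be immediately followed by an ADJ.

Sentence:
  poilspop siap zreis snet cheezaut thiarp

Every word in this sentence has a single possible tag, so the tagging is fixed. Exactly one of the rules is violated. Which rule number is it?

4

Fixed tagging: ADJ DET ADJ VERB ADJ VERB.
Checking each rule: R1 ok, R2 ok, R3 ok, R4 fails.
Only rule 4 fails.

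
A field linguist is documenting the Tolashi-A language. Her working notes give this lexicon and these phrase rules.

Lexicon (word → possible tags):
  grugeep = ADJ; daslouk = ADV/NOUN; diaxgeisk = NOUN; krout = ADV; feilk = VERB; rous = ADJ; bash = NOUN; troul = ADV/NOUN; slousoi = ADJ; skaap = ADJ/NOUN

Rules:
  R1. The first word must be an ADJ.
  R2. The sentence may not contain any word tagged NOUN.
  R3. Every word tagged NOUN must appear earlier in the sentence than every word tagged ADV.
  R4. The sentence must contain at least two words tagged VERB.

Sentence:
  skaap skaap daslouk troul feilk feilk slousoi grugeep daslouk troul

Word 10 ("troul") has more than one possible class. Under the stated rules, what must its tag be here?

ADV

Candidates per position — 1:skaap {ADJ,NOUN}; 2:skaap {ADJ,NOUN}; 3:daslouk {ADV,NOUN}; 4:troul {ADV,NOUN}; 5:feilk {VERB}; 6:feilk {VERB}; 7:slousoi {ADJ}; 8:grugeep {ADJ}; 9:daslouk {ADV,NOUN}; 10:troul {ADV,NOUN}.
Position 1: NOUN is ruled out by rule 1; that leaves ADJ.
Position 2: NOUN is ruled out by rule 2; that leaves ADJ.
Position 3: NOUN is ruled out by rule 2; that leaves ADV.
Position 4: NOUN is ruled out by rule 2; that leaves ADV.
Position 9: NOUN is ruled out by rule 2; that leaves ADV.
Position 10: NOUN is ruled out by rule 2; that leaves ADV.
The unique satisfying tagging is: ADJ ADJ ADV ADV VERB VERB ADJ ADJ ADV ADV.
Checking: rule 1 ✓; rule 2 ✓; rule 3 ✓; rule 4 ✓.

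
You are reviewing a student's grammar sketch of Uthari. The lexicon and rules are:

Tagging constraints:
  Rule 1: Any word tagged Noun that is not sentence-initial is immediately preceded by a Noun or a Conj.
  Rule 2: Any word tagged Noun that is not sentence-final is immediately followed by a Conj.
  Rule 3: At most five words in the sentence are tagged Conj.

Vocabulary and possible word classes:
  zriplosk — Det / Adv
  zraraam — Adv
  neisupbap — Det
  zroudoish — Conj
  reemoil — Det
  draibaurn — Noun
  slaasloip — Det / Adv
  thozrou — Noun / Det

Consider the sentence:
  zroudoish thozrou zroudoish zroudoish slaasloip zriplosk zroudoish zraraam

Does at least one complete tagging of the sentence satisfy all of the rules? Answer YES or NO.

YES

Candidates per position — 1:zroudoish {Conj}; 2:thozrou {Noun,Det}; 3:zroudoish {Conj}; 4:zroudoish {Conj}; 5:slaasloip {Det,Adv}; 6:zriplosk {Det,Adv}; 7:zroudoish {Conj}; 8:zraraam {Adv}.
One satisfying assignment: Conj Det Conj Conj Det Adv Conj Adv.
Check: rule 1 satisfied; rule 2 satisfied; rule 3 satisfied.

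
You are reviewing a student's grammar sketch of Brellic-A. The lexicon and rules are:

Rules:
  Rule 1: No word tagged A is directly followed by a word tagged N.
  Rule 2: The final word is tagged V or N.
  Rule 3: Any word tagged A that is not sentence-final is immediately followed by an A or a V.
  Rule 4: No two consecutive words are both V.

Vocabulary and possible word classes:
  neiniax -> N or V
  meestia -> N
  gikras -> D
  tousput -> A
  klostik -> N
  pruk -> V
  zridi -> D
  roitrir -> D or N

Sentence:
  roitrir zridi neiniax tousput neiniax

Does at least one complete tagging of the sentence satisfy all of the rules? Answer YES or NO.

Candidates per position — 1:roitrir {D,N}; 2:zridi {D}; 3:neiniax {N,V}; 4:tousput {A}; 5:neiniax {N,V}.
One satisfying assignment: N D N A V.
Verifying each rule — rule 1 ✓; rule 2 ✓; rule 3 ✓; rule 4 ✓.

YES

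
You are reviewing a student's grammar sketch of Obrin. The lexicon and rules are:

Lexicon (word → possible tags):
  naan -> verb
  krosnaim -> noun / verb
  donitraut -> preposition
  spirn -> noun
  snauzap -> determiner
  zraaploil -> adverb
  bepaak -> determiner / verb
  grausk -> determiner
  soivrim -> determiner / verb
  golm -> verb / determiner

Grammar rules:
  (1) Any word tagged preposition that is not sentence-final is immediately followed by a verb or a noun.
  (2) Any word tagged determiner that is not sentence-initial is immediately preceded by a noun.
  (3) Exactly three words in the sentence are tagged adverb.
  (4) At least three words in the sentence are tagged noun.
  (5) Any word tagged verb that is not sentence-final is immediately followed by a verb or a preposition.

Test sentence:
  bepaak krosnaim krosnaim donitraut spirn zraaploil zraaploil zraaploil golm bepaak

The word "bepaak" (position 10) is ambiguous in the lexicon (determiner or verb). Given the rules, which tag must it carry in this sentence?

Candidates per position — 1:bepaak {determiner,verb}; 2:krosnaim {noun,verb}; 3:krosnaim {noun,verb}; 4:donitraut {preposition}; 5:spirn {noun}; 6:zraaploil {adverb}; 7:zraaploil {adverb}; 8:zraaploil {adverb}; 9:golm {verb,determiner}; 10:bepaak {determiner,verb}.
Word 2 cannot be verb — rule 4 would then fail for every completion. It is noun.
Word 3 cannot be verb — rule 4 would then fail for every completion. It is noun.
Word 9 cannot be determiner — rule 2 would then fail for every completion. It is verb.
Word 10 cannot be determiner — rule 2 would then fail for every completion. It is verb.
Word 1 cannot be verb — rule 5 would then fail for every completion. It is determiner.
The only consistent sequence is: determiner noun noun preposition noun adverb adverb adverb verb verb.
Check: rule 1 ✓; rule 2 ✓; rule 3 ✓; rule 4 ✓; rule 5 ✓.

verb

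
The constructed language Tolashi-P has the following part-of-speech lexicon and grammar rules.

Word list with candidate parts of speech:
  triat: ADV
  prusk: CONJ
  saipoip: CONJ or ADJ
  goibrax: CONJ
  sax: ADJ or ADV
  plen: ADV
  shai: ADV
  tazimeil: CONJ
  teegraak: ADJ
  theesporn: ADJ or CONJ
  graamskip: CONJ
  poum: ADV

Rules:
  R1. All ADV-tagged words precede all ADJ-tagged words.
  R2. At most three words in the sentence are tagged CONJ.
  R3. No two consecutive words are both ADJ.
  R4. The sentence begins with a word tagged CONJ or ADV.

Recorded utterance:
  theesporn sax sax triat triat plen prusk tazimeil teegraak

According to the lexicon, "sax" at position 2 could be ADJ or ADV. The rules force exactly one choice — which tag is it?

ADV

Candidates per position — 1:theesporn {ADJ,CONJ}; 2:sax {ADJ,ADV}; 3:sax {ADJ,ADV}; 4:triat {ADV}; 5:triat {ADV}; 6:plen {ADV}; 7:prusk {CONJ}; 8:tazimeil {CONJ}; 9:teegraak {ADJ}.
Position 1: tagging it ADJ would leave rule 1 unsatisfiable, so it must be CONJ.
Position 2: tagging it ADJ would leave rule 1 unsatisfiable, so it must be ADV.
Position 3: tagging it ADJ would leave rule 1 unsatisfiable, so it must be ADV.
The unique satisfying tagging is: CONJ ADV ADV ADV ADV ADV CONJ CONJ ADJ.
Checking: rule 1 satisfied; rule 2 satisfied; rule 3 satisfied; rule 4 satisfied.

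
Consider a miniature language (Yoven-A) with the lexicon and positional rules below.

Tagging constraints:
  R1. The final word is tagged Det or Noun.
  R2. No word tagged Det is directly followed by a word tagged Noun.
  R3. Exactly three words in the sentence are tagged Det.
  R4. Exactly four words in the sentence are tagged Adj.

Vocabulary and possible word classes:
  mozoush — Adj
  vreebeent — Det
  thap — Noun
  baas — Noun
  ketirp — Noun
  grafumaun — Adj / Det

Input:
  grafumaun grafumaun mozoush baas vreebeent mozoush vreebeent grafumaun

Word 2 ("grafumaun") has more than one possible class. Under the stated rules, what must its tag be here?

Candidates per position — 1:grafumaun {Adj,Det}; 2:grafumaun {Adj,Det}; 3:mozoush {Adj}; 4:baas {Noun}; 5:vreebeent {Det}; 6:mozoush {Adj}; 7:vreebeent {Det}; 8:grafumaun {Adj,Det}.
Word 8 cannot be Adj — rule 1 would then fail for every completion. It is Det.
Word 1 cannot be Det — rule 3 would then fail for every completion. It is Adj.
Word 2 cannot be Det — rule 3 would then fail for every completion. It is Adj.
The unique satisfying tagging is: Adj Adj Adj Noun Det Adj Det Det.
Verifying each rule — rule 1 satisfied; rule 2 satisfied; rule 3 satisfied; rule 4 satisfied.

Adj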